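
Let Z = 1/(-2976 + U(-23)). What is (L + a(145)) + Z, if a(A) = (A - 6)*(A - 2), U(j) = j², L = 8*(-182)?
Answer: 45076186/2447 ≈ 18421.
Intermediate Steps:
L = -1456
a(A) = (-6 + A)*(-2 + A)
Z = -1/2447 (Z = 1/(-2976 + (-23)²) = 1/(-2976 + 529) = 1/(-2447) = -1/2447 ≈ -0.00040866)
(L + a(145)) + Z = (-1456 + (12 + 145² - 8*145)) - 1/2447 = (-1456 + (12 + 21025 - 1160)) - 1/2447 = (-1456 + 19877) - 1/2447 = 18421 - 1/2447 = 45076186/2447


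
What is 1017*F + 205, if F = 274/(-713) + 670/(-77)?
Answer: -496033031/54901 ≈ -9035.0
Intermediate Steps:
F = -498808/54901 (F = 274*(-1/713) + 670*(-1/77) = -274/713 - 670/77 = -498808/54901 ≈ -9.0856)
1017*F + 205 = 1017*(-498808/54901) + 205 = -507287736/54901 + 205 = -496033031/54901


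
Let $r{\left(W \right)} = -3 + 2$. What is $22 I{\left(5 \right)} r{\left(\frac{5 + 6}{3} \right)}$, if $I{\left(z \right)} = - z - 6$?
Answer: $242$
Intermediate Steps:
$I{\left(z \right)} = -6 - z$
$r{\left(W \right)} = -1$
$22 I{\left(5 \right)} r{\left(\frac{5 + 6}{3} \right)} = 22 \left(-6 - 5\right) \left(-1\right) = 22 \left(-11\right) \left(-1\right) = \left(-242\right) \left(-1\right) = 242$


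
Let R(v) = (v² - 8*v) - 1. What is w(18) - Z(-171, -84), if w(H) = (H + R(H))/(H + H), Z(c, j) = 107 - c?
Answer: -9811/36 ≈ -272.53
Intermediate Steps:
R(v) = -1 + v² - 8*v
w(H) = (-1 + H² - 7*H)/(2*H) (w(H) = (H + (-1 + H² - 8*H))/(H + H) = (-1 + H² - 7*H)/((2*H)) = (-1 + H² - 7*H)*(1/(2*H)) = (-1 + H² - 7*H)/(2*H))
w(18) - Z(-171, -84) = (½)*(-1 + 18² - 7*18)/18 - (107 - 1*(-171)) = (½)*(1/18)*(-1 + 324 - 126) - (107 + 171) = (½)*(1/18)*197 - 1*278 = 197/36 - 278 = -9811/36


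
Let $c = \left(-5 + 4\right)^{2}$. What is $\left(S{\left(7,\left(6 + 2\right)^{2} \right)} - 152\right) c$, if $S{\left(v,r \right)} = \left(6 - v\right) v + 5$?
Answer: $-154$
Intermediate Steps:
$S{\left(v,r \right)} = 5 + v \left(6 - v\right)$ ($S{\left(v,r \right)} = v \left(6 - v\right) + 5 = 5 + v \left(6 - v\right)$)
$c = 1$ ($c = \left(-1\right)^{2} = 1$)
$\left(S{\left(7,\left(6 + 2\right)^{2} \right)} - 152\right) c = \left(\left(5 - 7^{2} + 6 \cdot 7\right) - 152\right) 1 = \left(\left(5 - 49 + 42\right) - 152\right) 1 = \left(-2 - 152\right) 1 = \left(-154\right) 1 = -154$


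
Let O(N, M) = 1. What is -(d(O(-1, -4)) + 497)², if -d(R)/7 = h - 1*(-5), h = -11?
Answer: -290521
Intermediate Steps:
d(R) = 42 (d(R) = -7*(-11 - 1*(-5)) = -7*(-11 + 5) = -7*(-6) = 42)
-(d(O(-1, -4)) + 497)² = -(42 + 497)² = -1*539² = -1*290521 = -290521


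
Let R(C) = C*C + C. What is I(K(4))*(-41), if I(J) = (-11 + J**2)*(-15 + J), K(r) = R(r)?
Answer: -79745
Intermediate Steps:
R(C) = C + C**2 (R(C) = C**2 + C = C + C**2)
K(r) = r*(1 + r)
I(J) = (-15 + J)*(-11 + J**2)
I(K(4))*(-41) = (165 + (4*(1 + 4))**3 - 15*16*(1 + 4)**2 - 44*(1 + 4))*(-41) = (165 + (4*5)**3 - 15*(4*5)**2 - 44*5)*(-41) = (165 + 20**3 - 15*20**2 - 11*20)*(-41) = (165 + 8000 - 15*400 - 220)*(-41) = (165 + 8000 - 6000 - 220)*(-41) = 1945*(-41) = -79745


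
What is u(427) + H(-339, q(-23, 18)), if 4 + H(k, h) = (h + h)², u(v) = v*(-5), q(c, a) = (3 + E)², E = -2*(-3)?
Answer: 24105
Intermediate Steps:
E = 6
q(c, a) = 81 (q(c, a) = (3 + 6)² = 9² = 81)
u(v) = -5*v
H(k, h) = -4 + 4*h² (H(k, h) = -4 + (h + h)² = -4 + (2*h)² = -4 + 4*h²)
u(427) + H(-339, q(-23, 18)) = -5*427 + (-4 + 4*81²) = -2135 + (-4 + 4*6561) = -2135 + (-4 + 26244) = -2135 + 26240 = 24105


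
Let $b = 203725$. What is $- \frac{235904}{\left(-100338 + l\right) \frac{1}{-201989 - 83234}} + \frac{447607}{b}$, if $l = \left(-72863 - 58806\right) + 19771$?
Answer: $- \frac{35328845009371}{111437575} \approx -3.1703 \cdot 10^{5}$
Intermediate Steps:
$l = -111898$ ($l = -131669 + 19771 = -111898$)
$- \frac{235904}{\left(-100338 + l\right) \frac{1}{-201989 - 83234}} + \frac{447607}{b} = - \frac{235904}{\left(-100338 - 111898\right) \frac{1}{-201989 - 83234}} + \frac{447607}{203725} = - \frac{235904}{\left(-212236\right) \frac{1}{-285223}} + 447607 \cdot \frac{1}{203725} = - \frac{235904}{\left(-212236\right) \left(- \frac{1}{285223}\right)} + \frac{447607}{203725} = - \frac{235904}{\frac{212236}{285223}} + \frac{447607}{203725} = \left(-235904\right) \frac{285223}{212236} + \frac{447607}{203725} = - \frac{173415584}{547} + \frac{447607}{203725} = - \frac{35328845009371}{111437575}$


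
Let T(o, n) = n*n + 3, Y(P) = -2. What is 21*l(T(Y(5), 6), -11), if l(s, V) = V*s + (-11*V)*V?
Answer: -36960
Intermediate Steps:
T(o, n) = 3 + n**2 (T(o, n) = n**2 + 3 = 3 + n**2)
l(s, V) = -11*V**2 + V*s (l(s, V) = V*s - 11*V**2 = -11*V**2 + V*s)
21*l(T(Y(5), 6), -11) = 21*(-11*((3 + 6**2) - 11*(-11))) = 21*(-11*((3 + 36) + 121)) = 21*(-11*(39 + 121)) = 21*(-11*160) = 21*(-1760) = -36960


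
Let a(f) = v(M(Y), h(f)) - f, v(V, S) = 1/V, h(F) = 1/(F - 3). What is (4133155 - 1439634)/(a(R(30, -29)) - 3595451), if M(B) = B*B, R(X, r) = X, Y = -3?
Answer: -24241689/32359328 ≈ -0.74914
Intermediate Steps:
M(B) = B**2
h(F) = 1/(-3 + F)
a(f) = 1/9 - f (a(f) = 1/((-3)**2) - f = 1/9 - f)
(4133155 - 1439634)/(a(R(30, -29)) - 3595451) = (4133155 - 1439634)/((1/9 - 1*30) - 3595451) = 2693521/((1/9 - 30) - 3595451) = 2693521/(-269/9 - 3595451) = 2693521/(-32359328/9) = 2693521*(-9/32359328) = -24241689/32359328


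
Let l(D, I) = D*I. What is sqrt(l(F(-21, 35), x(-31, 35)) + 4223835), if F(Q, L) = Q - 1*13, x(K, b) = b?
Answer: sqrt(4222645) ≈ 2054.9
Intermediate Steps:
F(Q, L) = -13 + Q (F(Q, L) = Q - 13 = -13 + Q)
sqrt(l(F(-21, 35), x(-31, 35)) + 4223835) = sqrt((-13 - 21)*35 + 4223835) = sqrt(-34*35 + 4223835) = sqrt(-1190 + 4223835) = sqrt(4222645)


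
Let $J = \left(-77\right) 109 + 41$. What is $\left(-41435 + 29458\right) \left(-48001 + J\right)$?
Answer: $674939881$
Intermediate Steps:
$J = -8352$ ($J = -8393 + 41 = -8352$)
$\left(-41435 + 29458\right) \left(-48001 + J\right) = \left(-41435 + 29458\right) \left(-48001 - 8352\right) = \left(-11977\right) \left(-56353\right) = 674939881$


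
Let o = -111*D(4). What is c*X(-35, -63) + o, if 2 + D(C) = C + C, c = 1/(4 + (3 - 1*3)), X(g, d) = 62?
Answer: -1301/2 ≈ -650.50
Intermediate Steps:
c = 1/4 (c = 1/(4 + (3 - 3)) = 1/(4 + 0) = 1/4 ≈ 0.25000)
D(C) = -2 + 2*C (D(C) = -2 + (C + C) = -2 + 2*C)
o = -666 (o = -111*(-2 + 2*4) = -111*(-2 + 8) = -111*6 = -666)
c*X(-35, -63) + o = (1/4)*62 - 666 = 31/2 - 666 = -1301/2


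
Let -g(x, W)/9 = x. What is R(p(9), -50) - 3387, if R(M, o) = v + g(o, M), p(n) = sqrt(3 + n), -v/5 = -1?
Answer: -2932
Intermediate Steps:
g(x, W) = -9*x
v = 5 (v = -5*(-1) = 5)
R(M, o) = 5 - 9*o
R(p(9), -50) - 3387 = (5 - 9*(-50)) - 3387 = (5 + 450) - 3387 = 455 - 3387 = -2932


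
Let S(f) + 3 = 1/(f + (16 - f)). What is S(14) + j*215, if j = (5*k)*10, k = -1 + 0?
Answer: -172047/16 ≈ -10753.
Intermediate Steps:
S(f) = -47/16 (S(f) = -3 + 1/(f + (16 - f)) = -3 + 1/16 = -47/16)
k = -1
j = -50 (j = (5*(-1))*10 = -5*10 = -50)
S(14) + j*215 = -47/16 - 50*215 = -47/16 - 10750 = -172047/16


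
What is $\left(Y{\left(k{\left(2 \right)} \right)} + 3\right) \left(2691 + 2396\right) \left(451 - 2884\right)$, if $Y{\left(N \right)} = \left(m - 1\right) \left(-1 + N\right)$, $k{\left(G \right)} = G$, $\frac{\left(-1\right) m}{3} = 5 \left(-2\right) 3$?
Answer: $-1138653732$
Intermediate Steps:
$m = 90$ ($m = - 3 \cdot 5 \left(-2\right) 3 = - 3 \left(\left(-10\right) 3\right) = \left(-3\right) \left(-30\right) = 90$)
$Y{\left(N \right)} = -89 + 89 N$ ($Y{\left(N \right)} = \left(90 - 1\right) \left(-1 + N\right) = 89 \left(-1 + N\right) = -89 + 89 N$)
$\left(Y{\left(k{\left(2 \right)} \right)} + 3\right) \left(2691 + 2396\right) \left(451 - 2884\right) = \left(\left(-89 + 89 \cdot 2\right) + 3\right) \left(2691 + 2396\right) \left(451 - 2884\right) = \left(\left(-89 + 178\right) + 3\right) 5087 \left(-2433\right) = \left(89 + 3\right) \left(-12376671\right) = 92 \left(-12376671\right) = -1138653732$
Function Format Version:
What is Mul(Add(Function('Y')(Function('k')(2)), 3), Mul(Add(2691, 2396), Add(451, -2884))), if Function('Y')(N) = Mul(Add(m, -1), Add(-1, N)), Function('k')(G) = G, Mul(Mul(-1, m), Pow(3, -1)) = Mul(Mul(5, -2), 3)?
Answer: -1138653732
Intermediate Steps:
m = 90 (m = Mul(-3, Mul(Mul(5, -2), 3)) = Mul(-3, Mul(-10, 3)) = Mul(-3, -30) = 90)
Function('Y')(N) = Add(-89, Mul(89, N)) (Function('Y')(N) = Mul(Add(90, -1), Add(-1, N)) = Mul(89, Add(-1, N)) = Add(-89, Mul(89, N)))
Mul(Add(Function('Y')(Function('k')(2)), 3), Mul(Add(2691, 2396), Add(451, -2884))) = Mul(Add(Add(-89, Mul(89, 2)), 3), Mul(Add(2691, 2396), Add(451, -2884))) = Mul(Add(Add(-89, 178), 3), Mul(5087, -2433)) = Mul(Add(89, 3), -12376671) = Mul(92, -12376671) = -1138653732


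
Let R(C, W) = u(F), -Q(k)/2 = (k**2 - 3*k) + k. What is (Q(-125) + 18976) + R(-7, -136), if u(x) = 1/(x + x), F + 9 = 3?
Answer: -153289/12 ≈ -12774.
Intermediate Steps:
Q(k) = -2*k**2 + 4*k (Q(k) = -2*((k**2 - 3*k) + k) = -2*(k**2 - 2*k) = -2*k**2 + 4*k)
F = -6 (F = -9 + 3 = -6)
u(x) = 1/(2*x)
R(C, W) = -1/12 (R(C, W) = (1/2)/(-6) = (1/2)*(-1/6) = -1/12)
(Q(-125) + 18976) + R(-7, -136) = (2*(-125)*(2 - 1*(-125)) + 18976) - 1/12 = (2*(-125)*(2 + 125) + 18976) - 1/12 = (2*(-125)*127 + 18976) - 1/12 = (-31750 + 18976) - 1/12 = -12774 - 1/12 = -153289/12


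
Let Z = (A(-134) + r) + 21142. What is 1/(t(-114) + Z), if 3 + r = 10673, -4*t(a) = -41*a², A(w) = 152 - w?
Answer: 1/165307 ≈ 6.0493e-6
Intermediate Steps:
t(a) = 41*a²/4 (t(a) = -(-41)*a²/4 = 41*a²/4)
r = 10670 (r = -3 + 10673 = 10670)
Z = 32098 (Z = ((152 - 1*(-134)) + 10670) + 21142 = ((152 + 134) + 10670) + 21142 = (286 + 10670) + 21142 = 10956 + 21142 = 32098)
1/(t(-114) + Z) = 1/((41/4)*(-114)² + 32098) = 1/((41/4)*12996 + 32098) = 1/(133209 + 32098) = 1/165307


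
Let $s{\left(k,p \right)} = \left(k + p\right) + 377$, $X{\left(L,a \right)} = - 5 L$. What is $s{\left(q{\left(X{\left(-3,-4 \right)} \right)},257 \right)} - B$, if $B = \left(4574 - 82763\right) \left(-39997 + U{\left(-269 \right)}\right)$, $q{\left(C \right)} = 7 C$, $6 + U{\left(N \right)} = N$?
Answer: $-3148826669$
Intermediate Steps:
$X{\left(L,a \right)} = - 5 L$
$U{\left(N \right)} = -6 + N$
$s{\left(k,p \right)} = 377 + k + p$
$B = 3148827408$ ($B = \left(4574 - 82763\right) \left(-39997 - 275\right) = - 78189 \left(-39997 - 275\right) = \left(-78189\right) \left(-40272\right) = 3148827408$)
$s{\left(q{\left(X{\left(-3,-4 \right)} \right)},257 \right)} - B = \left(377 + 7 \left(\left(-5\right) \left(-3\right)\right) + 257\right) - 3148827408 = \left(377 + 7 \cdot 15 + 257\right) - 3148827408 = \left(377 + 105 + 257\right) - 3148827408 = 739 - 3148827408 = -3148826669$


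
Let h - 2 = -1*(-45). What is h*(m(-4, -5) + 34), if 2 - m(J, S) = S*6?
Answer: 3102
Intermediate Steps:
h = 47 (h = 2 - 1*(-45) = 2 + 45 = 47)
m(J, S) = 2 - 6*S (m(J, S) = 2 - S*6 = 2 - 6*S)
h*(m(-4, -5) + 34) = 47*((2 - 6*(-5)) + 34) = 47*((2 + 30) + 34) = 47*(32 + 34) = 47*66 = 3102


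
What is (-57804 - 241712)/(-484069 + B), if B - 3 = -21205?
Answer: 299516/505271 ≈ 0.59278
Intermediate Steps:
B = -21202 (B = 3 - 21205 = -21202)
(-57804 - 241712)/(-484069 + B) = (-57804 - 241712)/(-484069 - 21202) = -299516/(-505271) = -299516*(-1/505271) = 299516/505271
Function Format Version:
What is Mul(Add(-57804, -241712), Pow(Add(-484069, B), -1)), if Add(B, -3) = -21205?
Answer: Rational(299516, 505271) ≈ 0.59278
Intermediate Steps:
B = -21202 (B = Add(3, -21205) = -21202)
Mul(Add(-57804, -241712), Pow(Add(-484069, B), -1)) = Mul(Add(-57804, -241712), Pow(Add(-484069, -21202), -1)) = Mul(-299516, Pow(-505271, -1)) = Mul(-299516, Rational(-1, 505271)) = Rational(299516, 505271)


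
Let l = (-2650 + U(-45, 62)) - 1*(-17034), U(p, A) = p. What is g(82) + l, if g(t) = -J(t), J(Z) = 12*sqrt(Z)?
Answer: 14339 - 12*sqrt(82) ≈ 14230.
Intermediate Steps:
g(t) = -12*sqrt(t)
l = 14339 (l = (-2650 - 45) - 1*(-17034) = -2695 + 17034 = 14339)
g(82) + l = -12*sqrt(82) + 14339 = 14339 - 12*sqrt(82)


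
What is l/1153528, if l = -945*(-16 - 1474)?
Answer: 704025/576764 ≈ 1.2206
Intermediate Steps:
l = 1408050 (l = -945*(-1490) = 1408050)
l/1153528 = 1408050/1153528 = 1408050*(1/1153528) = 704025/576764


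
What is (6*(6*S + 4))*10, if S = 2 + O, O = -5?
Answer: -840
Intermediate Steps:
S = -3 (S = 2 - 5 = -3)
(6*(6*S + 4))*10 = (6*(6*(-3) + 4))*10 = (6*(-18 + 4))*10 = (6*(-14))*10 = -84*10 = -840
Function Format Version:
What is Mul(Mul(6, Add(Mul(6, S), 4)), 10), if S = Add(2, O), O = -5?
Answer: -840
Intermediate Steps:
S = -3 (S = Add(2, -5) = -3)
Mul(Mul(6, Add(Mul(6, S), 4)), 10) = Mul(Mul(6, Add(Mul(6, -3), 4)), 10) = Mul(Mul(6, Add(-18, 4)), 10) = Mul(Mul(6, -14), 10) = Mul(-84, 10) = -840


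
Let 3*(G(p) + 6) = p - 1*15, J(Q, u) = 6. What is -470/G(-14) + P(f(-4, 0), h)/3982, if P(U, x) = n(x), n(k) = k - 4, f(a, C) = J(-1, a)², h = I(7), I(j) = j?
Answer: 119463/3982 ≈ 30.001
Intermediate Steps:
h = 7
G(p) = -11 + p/3 (G(p) = -6 + (p - 1*15)/3 = -6 + (p - 15)/3 = -6 + (-15 + p)/3 = -6 + (-5 + p/3) = -11 + p/3)
f(a, C) = 36 (f(a, C) = 6² = 36)
n(k) = -4 + k
P(U, x) = -4 + x
-470/G(-14) + P(f(-4, 0), h)/3982 = -470/(-11 + (⅓)*(-14)) + (-4 + 7)/3982 = -470/(-11 - 14/3) + 3*(1/3982) = -470/(-47/3) + 3/3982 = -470*(-3/47) + 3/3982 = 30 + 3/3982 = 119463/3982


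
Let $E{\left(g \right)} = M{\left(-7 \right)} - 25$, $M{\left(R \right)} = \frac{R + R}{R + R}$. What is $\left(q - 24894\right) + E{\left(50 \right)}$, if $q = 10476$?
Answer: $-14442$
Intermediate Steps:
$M{\left(R \right)} = 1$ ($M{\left(R \right)} = \frac{2 R}{2 R} = 2 R \frac{1}{2 R} = 1$)
$E{\left(g \right)} = -24$ ($E{\left(g \right)} = 1 - 25 = -24$)
$\left(q - 24894\right) + E{\left(50 \right)} = \left(10476 - 24894\right) - 24 = -14418 - 24 = -14442$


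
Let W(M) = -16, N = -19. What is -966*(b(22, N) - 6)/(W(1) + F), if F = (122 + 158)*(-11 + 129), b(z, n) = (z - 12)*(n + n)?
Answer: 31073/2752 ≈ 11.291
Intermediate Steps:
b(z, n) = 2*n*(-12 + z) (b(z, n) = (-12 + z)*(2*n) = 2*n*(-12 + z))
F = 33040 (F = 280*118 = 33040)
-966*(b(22, N) - 6)/(W(1) + F) = -966*(2*(-19)*(-12 + 22) - 6)/(-16 + 33040) = -966/(33024/(2*(-19)*10 - 6)) = -966/(33024/(-380 - 6)) = -966/(33024/(-386)) = -966/(33024*(-1/386)) = -966/(-16512/193) = -966*(-193/16512) = 31073/2752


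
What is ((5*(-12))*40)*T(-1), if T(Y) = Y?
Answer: 2400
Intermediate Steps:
((5*(-12))*40)*T(-1) = ((5*(-12))*40)*(-1) = -60*40*(-1) = -2400*(-1) = 2400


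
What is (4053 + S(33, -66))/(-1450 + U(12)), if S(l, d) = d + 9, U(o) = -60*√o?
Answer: -57942/20593 + 23976*√3/102965 ≈ -2.4104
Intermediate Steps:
S(l, d) = 9 + d
(4053 + S(33, -66))/(-1450 + U(12)) = (4053 + (9 - 66))/(-1450 - 120*√3) = (4053 - 57)/(-1450 - 120*√3) = 3996/(-1450 - 120*√3)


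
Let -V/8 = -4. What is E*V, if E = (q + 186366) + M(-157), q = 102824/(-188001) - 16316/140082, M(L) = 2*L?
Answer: 26132082181079360/4389259347 ≈ 5.9536e+6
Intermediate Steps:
V = 32 (V = -8*(-4) = 32)
q = -2911869314/4389259347 (q = 102824*(-1/188001) - 16316*1/140082 = -102824/188001 - 8158/70041 = -2911869314/4389259347 ≈ -0.66341)
E = 816627568158730/4389259347 (E = (-2911869314/4389259347 + 186366) + 2*(-157) = 818005795593688/4389259347 - 314 = 816627568158730/4389259347 ≈ 1.8605e+5)
E*V = (816627568158730/4389259347)*32 = 26132082181079360/4389259347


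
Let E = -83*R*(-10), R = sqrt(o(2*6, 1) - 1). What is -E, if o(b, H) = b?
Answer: -830*sqrt(11) ≈ -2752.8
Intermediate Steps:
R = sqrt(11) (R = sqrt(2*6 - 1) = sqrt(12 - 1) = sqrt(11) ≈ 3.3166)
E = 830*sqrt(11) (E = -83*sqrt(11)*(-10) = 830*sqrt(11) ≈ 2752.8)
-E = -830*sqrt(11)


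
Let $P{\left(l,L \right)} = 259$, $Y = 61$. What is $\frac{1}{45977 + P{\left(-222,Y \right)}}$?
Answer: $\frac{1}{46236} \approx 2.1628 \cdot 10^{-5}$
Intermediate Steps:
$\frac{1}{45977 + P{\left(-222,Y \right)}} = \frac{1}{45977 + 259} = \frac{1}{46236}$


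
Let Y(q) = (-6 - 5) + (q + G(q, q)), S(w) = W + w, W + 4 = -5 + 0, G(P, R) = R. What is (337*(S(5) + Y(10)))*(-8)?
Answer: -13480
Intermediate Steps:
W = -9 (W = -4 + (-5 + 0) = -4 - 5 = -9)
S(w) = -9 + w
Y(q) = -11 + 2*q (Y(q) = (-6 - 5) + (q + q) = -11 + 2*q)
(337*(S(5) + Y(10)))*(-8) = (337*((-9 + 5) + (-11 + 2*10)))*(-8) = (337*(-4 + (-11 + 20)))*(-8) = (337*(-4 + 9))*(-8) = (337*5)*(-8) = 1685*(-8) = -13480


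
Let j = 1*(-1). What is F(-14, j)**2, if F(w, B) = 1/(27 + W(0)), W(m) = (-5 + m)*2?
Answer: 1/289 ≈ 0.0034602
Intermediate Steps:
j = -1
W(m) = -10 + 2*m
F(w, B) = 1/17 (F(w, B) = 1/(27 + (-10 + 2*0)) = 1/(27 + (-10 + 0)) = 1/(27 - 10) = 1/17)
F(-14, j)**2 = (1/17)**2 = 1/289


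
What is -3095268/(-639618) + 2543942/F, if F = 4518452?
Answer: 1301080914941/240840269278 ≈ 5.4023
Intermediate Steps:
-3095268/(-639618) + 2543942/F = -3095268/(-639618) + 2543942/4518452 = -3095268*(-1/639618) + 2543942*(1/4518452) = 515878/106603 + 1271971/2259226 = 1301080914941/240840269278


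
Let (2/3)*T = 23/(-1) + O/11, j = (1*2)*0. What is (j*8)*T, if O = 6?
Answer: 0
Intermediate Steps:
j = 0 (j = 2*0 = 0)
T = -741/22 (T = 3*(23/(-1) + 6/11)/2 = 3*(23*(-1) + 6*(1/11))/2 = 3*(-23 + 6/11)/2 = (3/2)*(-247/11) = -741/22 ≈ -33.682)
(j*8)*T = (0*8)*(-741/22) = 0*(-741/22) = 0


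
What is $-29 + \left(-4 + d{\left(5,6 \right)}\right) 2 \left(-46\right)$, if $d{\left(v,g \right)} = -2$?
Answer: $523$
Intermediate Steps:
$-29 + \left(-4 + d{\left(5,6 \right)}\right) 2 \left(-46\right) = -29 + \left(-4 - 2\right) 2 \left(-46\right) = -29 + \left(-6\right) 2 \left(-46\right) = -29 - -552 = -29 + 552 = 523$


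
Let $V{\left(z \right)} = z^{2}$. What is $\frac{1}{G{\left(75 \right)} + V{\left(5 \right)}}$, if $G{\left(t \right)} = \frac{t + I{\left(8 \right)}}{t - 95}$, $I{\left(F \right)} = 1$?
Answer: $\frac{5}{106} \approx 0.04717$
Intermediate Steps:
$G{\left(t \right)} = \frac{1 + t}{-95 + t}$ ($G{\left(t \right)} = \frac{t + 1}{t - 95} = \frac{1 + t}{-95 + t}$)
$\frac{1}{G{\left(75 \right)} + V{\left(5 \right)}} = \frac{1}{\frac{1 + 75}{-95 + 75} + 5^{2}} = \frac{1}{\frac{1}{-20} \cdot 76 + 25} = \frac{1}{\left(- \frac{1}{20}\right) 76 + 25} = \frac{1}{- \frac{19}{5} + 25} = \frac{1}{\frac{106}{5}} = \frac{5}{106}$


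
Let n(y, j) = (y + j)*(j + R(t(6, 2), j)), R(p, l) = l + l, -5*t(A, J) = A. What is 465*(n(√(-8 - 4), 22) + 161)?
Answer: 750045 + 61380*I*√3 ≈ 7.5005e+5 + 1.0631e+5*I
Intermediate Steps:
t(A, J) = -A/5
R(p, l) = 2*l
n(y, j) = 3*j*(j + y) (n(y, j) = (y + j)*(j + 2*j) = (j + y)*(3*j) = 3*j*(j + y))
465*(n(√(-8 - 4), 22) + 161) = 465*(3*22*(22 + √(-8 - 4)) + 161) = 465*(3*22*(22 + √(-12)) + 161) = 465*(3*22*(22 + 2*I*√3) + 161) = 465*((1452 + 132*I*√3) + 161) = 465*(1613 + 132*I*√3) = 750045 + 61380*I*√3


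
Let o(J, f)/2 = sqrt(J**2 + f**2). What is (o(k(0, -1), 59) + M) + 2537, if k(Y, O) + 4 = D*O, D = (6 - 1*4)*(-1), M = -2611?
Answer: -74 + 2*sqrt(3485) ≈ 44.068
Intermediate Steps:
D = -2 (D = (6 - 4)*(-1) = 2*(-1) = -2)
k(Y, O) = -4 - 2*O
o(J, f) = 2*sqrt(J**2 + f**2)
(o(k(0, -1), 59) + M) + 2537 = (2*sqrt((-4 - 2*(-1))**2 + 59**2) - 2611) + 2537 = (2*sqrt((-4 + 2)**2 + 3481) - 2611) + 2537 = (2*sqrt((-2)**2 + 3481) - 2611) + 2537 = (2*sqrt(4 + 3481) - 2611) + 2537 = (2*sqrt(3485) - 2611) + 2537 = (-2611 + 2*sqrt(3485)) + 2537 = -74 + 2*sqrt(3485)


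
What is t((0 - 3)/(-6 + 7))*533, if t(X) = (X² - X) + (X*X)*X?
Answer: -7995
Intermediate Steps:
t(X) = X² + X³ - X (t(X) = (X² - X) + X²*X = (X² - X) + X³ = X² + X³ - X)
t((0 - 3)/(-6 + 7))*533 = (((0 - 3)/(-6 + 7))*(-1 + (0 - 3)/(-6 + 7) + ((0 - 3)/(-6 + 7))²))*533 = ((-3/1)*(-1 - 3/1 + (-3/1)²))*533 = ((-3*1)*(-1 - 3*1 + (-3*1)²))*533 = -3*(-1 - 3 + (-3)²)*533 = -3*(-1 - 3 + 9)*533 = -3*5*533 = -15*533 = -7995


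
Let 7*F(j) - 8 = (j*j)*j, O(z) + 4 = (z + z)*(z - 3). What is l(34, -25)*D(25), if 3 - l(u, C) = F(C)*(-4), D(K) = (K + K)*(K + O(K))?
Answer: -500022050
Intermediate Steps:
O(z) = -4 + 2*z*(-3 + z) (O(z) = -4 + (z + z)*(z - 3) = -4 + (2*z)*(-3 + z) = -4 + 2*z*(-3 + z))
D(K) = 2*K*(-4 - 5*K + 2*K**2) (D(K) = (K + K)*(K + (-4 - 6*K + 2*K**2)) = (2*K)*(-4 - 5*K + 2*K**2) = 2*K*(-4 - 5*K + 2*K**2))
F(j) = 8/7 + j**3/7 (F(j) = 8/7 + ((j*j)*j)/7 = 8/7 + (j**2*j)/7 = 8/7 + j**3/7)
l(u, C) = 53/7 + 4*C**3/7 (l(u, C) = 3 - (8/7 + C**3/7)*(-4) = 3 - (-32/7 - 4*C**3/7) = 3 + (32/7 + 4*C**3/7) = 53/7 + 4*C**3/7)
l(34, -25)*D(25) = (53/7 + (4/7)*(-25)**3)*(2*25*(-4 - 5*25 + 2*25**2)) = (53/7 + (4/7)*(-15625))*(2*25*(-4 - 125 + 2*625)) = (53/7 - 62500/7)*(2*25*(-4 - 125 + 1250)) = -17842*25*1121 = -8921*56050 = -500022050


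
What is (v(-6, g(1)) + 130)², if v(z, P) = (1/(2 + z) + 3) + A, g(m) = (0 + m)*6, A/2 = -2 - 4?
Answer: 233289/16 ≈ 14581.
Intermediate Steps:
A = -12 (A = 2*(-2 - 4) = 2*(-6) = -12)
g(m) = 6*m (g(m) = m*6 = 6*m)
v(z, P) = -9 + 1/(2 + z) (v(z, P) = (1/(2 + z) + 3) - 12 = (3 + 1/(2 + z)) - 12 = -9 + 1/(2 + z))
(v(-6, g(1)) + 130)² = ((-17 - 9*(-6))/(2 - 6) + 130)² = ((-17 + 54)/(-4) + 130)² = (-¼*37 + 130)² = (-37/4 + 130)² = (483/4)² = 233289/16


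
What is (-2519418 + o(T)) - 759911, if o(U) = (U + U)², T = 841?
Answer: -450205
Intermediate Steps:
o(U) = 4*U² (o(U) = (2*U)² = 4*U²)
(-2519418 + o(T)) - 759911 = (-2519418 + 4*841²) - 759911 = (-2519418 + 4*707281) - 759911 = (-2519418 + 2829124) - 759911 = 309706 - 759911 = -450205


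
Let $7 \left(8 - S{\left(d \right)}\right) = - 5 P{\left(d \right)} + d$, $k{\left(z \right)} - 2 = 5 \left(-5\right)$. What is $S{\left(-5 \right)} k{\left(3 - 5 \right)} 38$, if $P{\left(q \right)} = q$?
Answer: $- \frac{31464}{7} \approx -4494.9$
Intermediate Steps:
$k{\left(z \right)} = -23$ ($k{\left(z \right)} = 2 + 5 \left(-5\right) = 2 - 25 = -23$)
$S{\left(d \right)} = 8 + \frac{4 d}{7}$ ($S{\left(d \right)} = 8 - \frac{- 5 d + d}{7} = 8 - \frac{\left(-4\right) d}{7} = 8 + \frac{4 d}{7}$)
$S{\left(-5 \right)} k{\left(3 - 5 \right)} 38 = \left(8 + \frac{4}{7} \left(-5\right)\right) \left(-23\right) 38 = \left(8 - \frac{20}{7}\right) \left(-23\right) 38 = \frac{36}{7} \left(-23\right) 38 = \left(- \frac{828}{7}\right) 38 = - \frac{31464}{7}$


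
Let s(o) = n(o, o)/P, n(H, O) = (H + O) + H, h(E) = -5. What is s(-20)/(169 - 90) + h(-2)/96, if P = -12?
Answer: 85/7584 ≈ 0.011208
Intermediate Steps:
n(H, O) = O + 2*H
s(o) = -o/4 (s(o) = (o + 2*o)/(-12) = (3*o)*(-1/12) = -o/4)
s(-20)/(169 - 90) + h(-2)/96 = (-¼*(-20))/(169 - 90) - 5/96 = 5/79 - 5*1/96 = 5*(1/79) - 5/96 = 5/79 - 5/96 = 85/7584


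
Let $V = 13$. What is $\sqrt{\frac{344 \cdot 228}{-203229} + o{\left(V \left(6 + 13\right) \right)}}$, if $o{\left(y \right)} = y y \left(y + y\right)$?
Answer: $\frac{\sqrt{15367640464728318}}{22581} \approx 5489.9$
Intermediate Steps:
$o{\left(y \right)} = 2 y^{3}$ ($o{\left(y \right)} = y^{2} \cdot 2 y = 2 y^{3}$)
$\sqrt{\frac{344 \cdot 228}{-203229} + o{\left(V \left(6 + 13\right) \right)}} = \sqrt{\frac{344 \cdot 228}{-203229} + 2 \left(13 \left(6 + 13\right)\right)^{3}} = \sqrt{78432 \left(- \frac{1}{203229}\right) + 2 \left(13 \cdot 19\right)^{3}} = \sqrt{- \frac{26144}{67743} + 2 \cdot 247^{3}} = \sqrt{- \frac{26144}{67743} + 2 \cdot 15069223} = \sqrt{- \frac{26144}{67743} + 30138446} = \sqrt{\frac{2041668721234}{67743}} = \frac{\sqrt{15367640464728318}}{22581}$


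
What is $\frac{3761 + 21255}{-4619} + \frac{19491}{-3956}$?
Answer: $- \frac{188992225}{18272764} \approx -10.343$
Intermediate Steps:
$\frac{3761 + 21255}{-4619} + \frac{19491}{-3956} = 25016 \left(- \frac{1}{4619}\right) + 19491 \left(- \frac{1}{3956}\right) = - \frac{25016}{4619} - \frac{19491}{3956} = - \frac{188992225}{18272764}$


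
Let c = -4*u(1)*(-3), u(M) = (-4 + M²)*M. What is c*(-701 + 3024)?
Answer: -83628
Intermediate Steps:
u(M) = M*(-4 + M²)
c = -36 (c = -4*(-4 + 1²)*(-3) = -4*(-4 + 1)*(-3) = -4*(-3)*(-3) = 12*(-3) = -36)
c*(-701 + 3024) = -36*(-701 + 3024) = -36*2323 = -83628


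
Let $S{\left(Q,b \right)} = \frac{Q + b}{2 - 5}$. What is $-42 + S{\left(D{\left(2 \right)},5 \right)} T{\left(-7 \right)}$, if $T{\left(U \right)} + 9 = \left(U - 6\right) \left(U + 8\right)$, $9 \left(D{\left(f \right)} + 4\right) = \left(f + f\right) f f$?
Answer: $- \frac{584}{27} \approx -21.63$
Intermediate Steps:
$D{\left(f \right)} = -4 + \frac{2 f^{3}}{9}$ ($D{\left(f \right)} = -4 + \frac{\left(f + f\right) f f}{9} = -4 + \frac{2 f f f}{9} = -4 + \frac{2 f^{2} f}{9} = -4 + \frac{2 f^{3}}{9}$)
$S{\left(Q,b \right)} = - \frac{Q}{3} - \frac{b}{3}$ ($S{\left(Q,b \right)} = \frac{Q + b}{-3} = \left(Q + b\right) \left(- \frac{1}{3}\right) = - \frac{Q}{3} - \frac{b}{3}$)
$T{\left(U \right)} = -9 + \left(-6 + U\right) \left(8 + U\right)$ ($T{\left(U \right)} = -9 + \left(U - 6\right) \left(U + 8\right) = -9 + \left(-6 + U\right) \left(8 + U\right)$)
$-42 + S{\left(D{\left(2 \right)},5 \right)} T{\left(-7 \right)} = -42 + \left(- \frac{-4 + \frac{2 \cdot 2^{3}}{9}}{3} - \frac{5}{3}\right) \left(-57 + \left(-7\right)^{2} + 2 \left(-7\right)\right) = -42 + \left(- \frac{-4 + \frac{2}{9} \cdot 8}{3} - \frac{5}{3}\right) \left(-57 + 49 - 14\right) = -42 + \left(- \frac{-4 + \frac{16}{9}}{3} - \frac{5}{3}\right) \left(-22\right) = -42 + \left(\left(- \frac{1}{3}\right) \left(- \frac{20}{9}\right) - \frac{5}{3}\right) \left(-22\right) = -42 + \left(\frac{20}{27} - \frac{5}{3}\right) \left(-22\right) = -42 - - \frac{550}{27} = -42 + \frac{550}{27} = - \frac{584}{27}$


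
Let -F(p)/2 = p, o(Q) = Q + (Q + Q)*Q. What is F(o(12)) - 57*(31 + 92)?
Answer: -7611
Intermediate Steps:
o(Q) = Q + 2*Q² (o(Q) = Q + (2*Q)*Q = Q + 2*Q²)
F(p) = -2*p
F(o(12)) - 57*(31 + 92) = -24*(1 + 2*12) - 57*(31 + 92) = -24*(1 + 24) - 57*123 = -24*25 - 1*7011 = -2*300 - 7011 = -600 - 7011 = -7611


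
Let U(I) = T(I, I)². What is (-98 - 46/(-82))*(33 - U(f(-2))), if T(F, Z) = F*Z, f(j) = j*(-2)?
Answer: 890885/41 ≈ 21729.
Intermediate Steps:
f(j) = -2*j
U(I) = I⁴ (U(I) = (I*I)² = (I²)² = I⁴)
(-98 - 46/(-82))*(33 - U(f(-2))) = (-98 - 46/(-82))*(33 - (-2*(-2))⁴) = (-98 - 46*(-1/82))*(33 - 1*4⁴) = (-98 + 23/41)*(33 - 1*256) = -3995*(33 - 256)/41 = -3995/41*(-223) = 890885/41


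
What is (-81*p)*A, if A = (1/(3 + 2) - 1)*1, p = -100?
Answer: -6480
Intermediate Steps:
A = -⅘ (A = (1/5 - 1)*1 = (⅕ - 1)*1 = -⅘*1 = -⅘ ≈ -0.80000)
(-81*p)*A = -81*(-100)*(-⅘) = 8100*(-⅘) = -6480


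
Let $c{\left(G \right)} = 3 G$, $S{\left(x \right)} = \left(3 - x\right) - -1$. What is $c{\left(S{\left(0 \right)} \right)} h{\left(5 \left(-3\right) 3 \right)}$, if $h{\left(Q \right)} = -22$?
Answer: $-264$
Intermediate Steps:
$S{\left(x \right)} = 4 - x$ ($S{\left(x \right)} = \left(3 - x\right) + 1 = 4 - x$)
$c{\left(S{\left(0 \right)} \right)} h{\left(5 \left(-3\right) 3 \right)} = 3 \left(4 - 0\right) \left(-22\right) = 3 \left(4 + 0\right) \left(-22\right) = 3 \cdot 4 \left(-22\right) = 12 \left(-22\right) = -264$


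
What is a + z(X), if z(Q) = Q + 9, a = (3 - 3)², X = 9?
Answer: 18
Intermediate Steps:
a = 0 (a = 0² = 0)
z(Q) = 9 + Q
a + z(X) = 0 + (9 + 9) = 0 + 18 = 18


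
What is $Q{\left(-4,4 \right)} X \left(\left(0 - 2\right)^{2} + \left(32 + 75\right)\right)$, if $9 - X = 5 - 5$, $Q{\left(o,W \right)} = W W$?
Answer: $15984$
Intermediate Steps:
$Q{\left(o,W \right)} = W^{2}$
$X = 9$ ($X = 9 - \left(5 - 5\right) = 9 - 0 = 9 + 0 = 9$)
$Q{\left(-4,4 \right)} X \left(\left(0 - 2\right)^{2} + \left(32 + 75\right)\right) = 4^{2} \cdot 9 \left(\left(0 - 2\right)^{2} + \left(32 + 75\right)\right) = 16 \cdot 9 \left(\left(-2\right)^{2} + 107\right) = 144 \left(4 + 107\right) = 144 \cdot 111 = 15984$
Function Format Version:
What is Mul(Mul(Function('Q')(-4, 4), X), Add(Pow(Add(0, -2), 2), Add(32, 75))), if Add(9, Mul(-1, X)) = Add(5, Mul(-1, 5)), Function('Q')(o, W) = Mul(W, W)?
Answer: 15984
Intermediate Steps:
Function('Q')(o, W) = Pow(W, 2)
X = 9 (X = Add(9, Mul(-1, Add(5, Mul(-1, 5)))) = Add(9, Mul(-1, Add(5, -5))) = Add(9, Mul(-1, 0)) = Add(9, 0) = 9)
Mul(Mul(Function('Q')(-4, 4), X), Add(Pow(Add(0, -2), 2), Add(32, 75))) = Mul(Mul(Pow(4, 2), 9), Add(Pow(Add(0, -2), 2), Add(32, 75))) = Mul(Mul(16, 9), Add(Pow(-2, 2), 107)) = Mul(144, Add(4, 107)) = Mul(144, 111) = 15984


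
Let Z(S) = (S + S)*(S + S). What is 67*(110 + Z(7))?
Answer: 20502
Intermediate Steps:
Z(S) = 4*S² (Z(S) = (2*S)*(2*S) = 4*S²)
67*(110 + Z(7)) = 67*(110 + 4*7²) = 67*(110 + 4*49) = 67*(110 + 196) = 67*306 = 20502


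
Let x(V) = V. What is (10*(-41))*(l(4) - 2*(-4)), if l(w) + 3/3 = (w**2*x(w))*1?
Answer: -29110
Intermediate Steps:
l(w) = -1 + w**3 (l(w) = -1 + (w**2*w)*1 = -1 + w**3*1 = -1 + w**3)
(10*(-41))*(l(4) - 2*(-4)) = (10*(-41))*((-1 + 4**3) - 2*(-4)) = -410*((-1 + 64) + 8) = -410*(63 + 8) = -410*71 = -29110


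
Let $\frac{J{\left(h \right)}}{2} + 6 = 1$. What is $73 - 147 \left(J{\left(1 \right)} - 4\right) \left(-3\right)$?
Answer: $-6101$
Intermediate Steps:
$J{\left(h \right)} = -10$ ($J{\left(h \right)} = -12 + 2 \cdot 1 = -12 + 2 = -10$)
$73 - 147 \left(J{\left(1 \right)} - 4\right) \left(-3\right) = 73 - 147 \left(-10 - 4\right) \left(-3\right) = 73 - 147 \left(\left(-14\right) \left(-3\right)\right) = 73 - 6174 = -6101$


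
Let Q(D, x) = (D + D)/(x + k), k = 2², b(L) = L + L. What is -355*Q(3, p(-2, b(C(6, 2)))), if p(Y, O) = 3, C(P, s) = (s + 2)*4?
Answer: -2130/7 ≈ -304.29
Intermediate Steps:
C(P, s) = 8 + 4*s (C(P, s) = (2 + s)*4 = 8 + 4*s)
b(L) = 2*L
k = 4
Q(D, x) = 2*D/(4 + x) (Q(D, x) = (D + D)/(x + 4) = (2*D)/(4 + x) = 2*D/(4 + x))
-355*Q(3, p(-2, b(C(6, 2)))) = -710*3/(4 + 3) = -710*3/7 = -355*6/7 = -2130/7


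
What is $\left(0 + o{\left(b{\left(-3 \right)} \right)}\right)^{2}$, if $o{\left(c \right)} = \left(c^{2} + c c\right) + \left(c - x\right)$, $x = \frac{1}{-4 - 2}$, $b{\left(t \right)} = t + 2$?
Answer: $\frac{49}{36} \approx 1.3611$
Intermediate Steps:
$b{\left(t \right)} = 2 + t$
$x = - \frac{1}{6}$ ($x = \frac{1}{-6} = - \frac{1}{6} \approx -0.16667$)
$o{\left(c \right)} = \frac{1}{6} + c + 2 c^{2}$ ($o{\left(c \right)} = \left(c^{2} + c c\right) + \left(c - - \frac{1}{6}\right) = \left(c^{2} + c^{2}\right) + \left(c + \frac{1}{6}\right) = 2 c^{2} + \left(\frac{1}{6} + c\right) = \frac{1}{6} + c + 2 c^{2}$)
$\left(0 + o{\left(b{\left(-3 \right)} \right)}\right)^{2} = \left(0 + \left(\frac{1}{6} + \left(2 - 3\right) + 2 \left(2 - 3\right)^{2}\right)\right)^{2} = \left(0 + \left(\frac{1}{6} - 1 + 2 \left(-1\right)^{2}\right)\right)^{2} = \left(0 + \left(\frac{1}{6} - 1 + 2 \cdot 1\right)\right)^{2} = \left(0 + \left(\frac{1}{6} - 1 + 2\right)\right)^{2} = \left(0 + \frac{7}{6}\right)^{2} = \left(\frac{7}{6}\right)^{2} = \frac{49}{36}$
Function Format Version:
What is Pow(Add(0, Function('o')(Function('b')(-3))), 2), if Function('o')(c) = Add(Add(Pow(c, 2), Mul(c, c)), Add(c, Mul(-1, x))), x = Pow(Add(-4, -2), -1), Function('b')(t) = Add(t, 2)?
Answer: Rational(49, 36) ≈ 1.3611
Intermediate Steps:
Function('b')(t) = Add(2, t)
x = Rational(-1, 6) (x = Pow(-6, -1) = Rational(-1, 6) ≈ -0.16667)
Function('o')(c) = Add(Rational(1, 6), c, Mul(2, Pow(c, 2))) (Function('o')(c) = Add(Add(Pow(c, 2), Mul(c, c)), Add(c, Mul(-1, Rational(-1, 6)))) = Add(Add(Pow(c, 2), Pow(c, 2)), Add(c, Rational(1, 6))) = Add(Mul(2, Pow(c, 2)), Add(Rational(1, 6), c)) = Add(Rational(1, 6), c, Mul(2, Pow(c, 2))))
Pow(Add(0, Function('o')(Function('b')(-3))), 2) = Pow(Add(0, Add(Rational(1, 6), Add(2, -3), Mul(2, Pow(Add(2, -3), 2)))), 2) = Pow(Add(0, Add(Rational(1, 6), -1, Mul(2, Pow(-1, 2)))), 2) = Pow(Add(0, Add(Rational(1, 6), -1, Mul(2, 1))), 2) = Pow(Add(0, Add(Rational(1, 6), -1, 2)), 2) = Pow(Add(0, Rational(7, 6)), 2) = Pow(Rational(7, 6), 2) = Rational(49, 36)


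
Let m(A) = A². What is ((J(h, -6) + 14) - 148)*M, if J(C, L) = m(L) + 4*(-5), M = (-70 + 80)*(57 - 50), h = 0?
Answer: -8260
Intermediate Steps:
M = 70 (M = 10*7 = 70)
J(C, L) = -20 + L² (J(C, L) = L² + 4*(-5) = L² - 20 = -20 + L²)
((J(h, -6) + 14) - 148)*M = (((-20 + (-6)²) + 14) - 148)*70 = (((-20 + 36) + 14) - 148)*70 = ((16 + 14) - 148)*70 = (30 - 148)*70 = -118*70 = -8260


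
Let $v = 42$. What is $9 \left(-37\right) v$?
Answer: $-13986$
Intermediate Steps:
$9 \left(-37\right) v = 9 \left(-37\right) 42 = \left(-333\right) 42 = -13986$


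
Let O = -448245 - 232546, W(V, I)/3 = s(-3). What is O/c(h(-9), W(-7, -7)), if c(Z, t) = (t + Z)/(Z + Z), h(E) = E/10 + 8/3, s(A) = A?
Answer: 2327866/7 ≈ 3.3255e+5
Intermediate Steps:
W(V, I) = -9 (W(V, I) = 3*(-3) = -9)
h(E) = 8/3 + E/10 (h(E) = E*(1/10) + 8*(1/3) = E/10 + 8/3 = 8/3 + E/10)
c(Z, t) = (Z + t)/(2*Z) (c(Z, t) = (Z + t)/((2*Z)) = (Z + t)*(1/(2*Z)) = (Z + t)/(2*Z))
O = -680791
O/c(h(-9), W(-7, -7)) = -680791*2*(8/3 + (1/10)*(-9))/((8/3 + (1/10)*(-9)) - 9) = -680791*2*(8/3 - 9/10)/((8/3 - 9/10) - 9) = -680791*53/(15*(53/30 - 9)) = -680791/((1/2)*(30/53)*(-217/30)) = -680791/(-217/106) = -680791*(-106/217) = 2327866/7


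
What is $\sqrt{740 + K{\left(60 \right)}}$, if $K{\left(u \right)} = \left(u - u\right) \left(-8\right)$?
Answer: $2 \sqrt{185} \approx 27.203$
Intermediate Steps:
$K{\left(u \right)} = 0$ ($K{\left(u \right)} = 0 \left(-8\right) = 0$)
$\sqrt{740 + K{\left(60 \right)}} = \sqrt{740 + 0} = \sqrt{740} = 2 \sqrt{185}$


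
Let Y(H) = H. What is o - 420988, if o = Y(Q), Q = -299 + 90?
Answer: -421197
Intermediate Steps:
Q = -209
o = -209
o - 420988 = -209 - 420988 = -421197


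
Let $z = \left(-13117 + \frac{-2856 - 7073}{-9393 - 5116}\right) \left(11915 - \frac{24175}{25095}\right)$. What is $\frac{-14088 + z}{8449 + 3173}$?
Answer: $- \frac{517299357357284}{38469174471} \approx -13447.0$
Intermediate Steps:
$z = - \frac{1034505451295200}{6620061}$ ($z = \left(-13117 - \frac{9929}{-14509}\right) \left(11915 - \frac{4835}{5019}\right) = \left(-13117 - - \frac{9929}{14509}\right) \left(11915 - \frac{4835}{5019}\right) = \left(-13117 + \frac{9929}{14509}\right) \frac{59796550}{5019} = \left(- \frac{190304624}{14509}\right) \frac{59796550}{5019} = - \frac{1034505451295200}{6620061} \approx -1.5627 \cdot 10^{8}$)
$\frac{-14088 + z}{8449 + 3173} = \frac{-14088 - \frac{1034505451295200}{6620061}}{8449 + 3173} = - \frac{1034598714714568}{6620061 \cdot 11622} = \left(- \frac{1034598714714568}{6620061}\right) \frac{1}{11622} = - \frac{517299357357284}{38469174471}$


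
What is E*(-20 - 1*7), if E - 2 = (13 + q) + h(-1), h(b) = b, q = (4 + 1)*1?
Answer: -513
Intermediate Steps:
q = 5 (q = 5*1 = 5)
E = 19 (E = 2 + ((13 + 5) - 1) = 2 + (18 - 1) = 2 + 17 = 19)
E*(-20 - 1*7) = 19*(-20 - 1*7) = 19*(-20 - 7) = 19*(-27) = -513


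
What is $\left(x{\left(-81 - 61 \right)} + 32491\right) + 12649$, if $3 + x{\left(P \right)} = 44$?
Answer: $45181$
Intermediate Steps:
$x{\left(P \right)} = 41$ ($x{\left(P \right)} = -3 + 44 = 41$)
$\left(x{\left(-81 - 61 \right)} + 32491\right) + 12649 = \left(41 + 32491\right) + 12649 = 32532 + 12649 = 45181$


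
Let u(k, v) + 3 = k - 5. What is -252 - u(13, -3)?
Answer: -257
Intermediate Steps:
u(k, v) = -8 + k (u(k, v) = -3 + (k - 5) = -3 + (-5 + k) = -8 + k)
-252 - u(13, -3) = -252 - (-8 + 13) = -252 - 1*5 = -252 - 5 = -257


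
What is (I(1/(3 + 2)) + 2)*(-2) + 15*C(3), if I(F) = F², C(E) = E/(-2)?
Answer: -1329/50 ≈ -26.580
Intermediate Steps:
C(E) = -E/2 (C(E) = E*(-½) = -E/2)
(I(1/(3 + 2)) + 2)*(-2) + 15*C(3) = ((1/(3 + 2))² + 2)*(-2) + 15*(-½*3) = ((1/5)² + 2)*(-2) + 15*(-3/2) = ((⅕)² + 2)*(-2) - 45/2 = (1/25 + 2)*(-2) - 45/2 = (51/25)*(-2) - 45/2 = -102/25 - 45/2 = -1329/50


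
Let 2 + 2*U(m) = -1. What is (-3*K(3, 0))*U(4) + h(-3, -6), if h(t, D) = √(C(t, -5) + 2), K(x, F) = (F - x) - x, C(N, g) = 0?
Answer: -27 + √2 ≈ -25.586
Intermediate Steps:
U(m) = -3/2 (U(m) = -1 + (½)*(-1) = -1 - ½ = -3/2)
K(x, F) = F - 2*x
h(t, D) = √2 (h(t, D) = √(0 + 2) = √2)
(-3*K(3, 0))*U(4) + h(-3, -6) = -3*(0 - 2*3)*(-3/2) + √2 = -3*(0 - 6)*(-3/2) + √2 = -3*(-6)*(-3/2) + √2 = 18*(-3/2) + √2 = -27 + √2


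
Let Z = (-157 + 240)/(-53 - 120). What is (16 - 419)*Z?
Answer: 33449/173 ≈ 193.35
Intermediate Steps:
Z = -83/173 (Z = 83/(-173) = 83*(-1/173) = -83/173 ≈ -0.47977)
(16 - 419)*Z = (16 - 419)*(-83/173) = -403*(-83/173) = 33449/173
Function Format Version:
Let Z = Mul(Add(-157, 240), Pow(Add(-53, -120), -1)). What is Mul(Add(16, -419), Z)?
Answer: Rational(33449, 173) ≈ 193.35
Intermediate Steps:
Z = Rational(-83, 173) (Z = Mul(83, Pow(-173, -1)) = Mul(83, Rational(-1, 173)) = Rational(-83, 173) ≈ -0.47977)
Mul(Add(16, -419), Z) = Mul(Add(16, -419), Rational(-83, 173)) = Mul(-403, Rational(-83, 173)) = Rational(33449, 173)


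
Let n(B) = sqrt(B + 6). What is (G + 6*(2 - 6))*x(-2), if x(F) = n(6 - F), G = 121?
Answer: 97*sqrt(14) ≈ 362.94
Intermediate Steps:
n(B) = sqrt(6 + B)
x(F) = sqrt(12 - F) (x(F) = sqrt(6 + (6 - F)) = sqrt(12 - F))
(G + 6*(2 - 6))*x(-2) = (121 + 6*(2 - 6))*sqrt(12 - 1*(-2)) = (121 + 6*(-4))*sqrt(12 + 2) = (121 - 24)*sqrt(14) = 97*sqrt(14)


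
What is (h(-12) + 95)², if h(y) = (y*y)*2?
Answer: 146689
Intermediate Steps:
h(y) = 2*y² (h(y) = y²*2 = 2*y²)
(h(-12) + 95)² = (2*(-12)² + 95)² = (2*144 + 95)² = (288 + 95)² = 383² = 146689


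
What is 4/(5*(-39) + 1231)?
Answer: 1/259 ≈ 0.0038610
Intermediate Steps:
4/(5*(-39) + 1231) = 4/(-195 + 1231) = 4/1036 = 4*(1/1036) = 1/259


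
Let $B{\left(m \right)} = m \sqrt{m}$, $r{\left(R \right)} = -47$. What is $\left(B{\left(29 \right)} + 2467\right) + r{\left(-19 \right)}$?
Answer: $2420 + 29 \sqrt{29} \approx 2576.2$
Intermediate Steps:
$B{\left(m \right)} = m^{\frac{3}{2}}$
$\left(B{\left(29 \right)} + 2467\right) + r{\left(-19 \right)} = \left(29^{\frac{3}{2}} + 2467\right) - 47 = \left(29 \sqrt{29} + 2467\right) - 47 = \left(2467 + 29 \sqrt{29}\right) - 47 = 2420 + 29 \sqrt{29}$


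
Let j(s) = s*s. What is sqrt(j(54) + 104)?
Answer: 2*sqrt(755) ≈ 54.955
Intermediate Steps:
j(s) = s**2
sqrt(j(54) + 104) = sqrt(54**2 + 104) = sqrt(2916 + 104) = sqrt(3020) = 2*sqrt(755)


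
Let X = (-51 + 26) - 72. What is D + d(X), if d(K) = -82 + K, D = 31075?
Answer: 30896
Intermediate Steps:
X = -97 (X = -25 - 72 = -97)
D + d(X) = 31075 + (-82 - 97) = 31075 - 179 = 30896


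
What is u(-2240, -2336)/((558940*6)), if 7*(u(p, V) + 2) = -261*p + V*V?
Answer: 3020761/11737740 ≈ 0.25735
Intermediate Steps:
u(p, V) = -2 - 261*p/7 + V**2/7 (u(p, V) = -2 + (-261*p + V*V)/7 = -2 + (-261*p + V**2)/7 = -2 + (V**2 - 261*p)/7 = -2 + (-261*p/7 + V**2/7) = -2 - 261*p/7 + V**2/7)
u(-2240, -2336)/((558940*6)) = (-2 - 261/7*(-2240) + (1/7)*(-2336)**2)/((558940*6)) = (-2 + 83520 + (1/7)*5456896)/3353640 = (-2 + 83520 + 5456896/7)*(1/3353640) = (6041522/7)*(1/3353640) = 3020761/11737740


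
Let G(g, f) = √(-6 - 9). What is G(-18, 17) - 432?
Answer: -432 + I*√15 ≈ -432.0 + 3.873*I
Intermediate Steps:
G(g, f) = I*√15 (G(g, f) = √(-15) = I*√15)
G(-18, 17) - 432 = I*√15 - 432 = -432 + I*√15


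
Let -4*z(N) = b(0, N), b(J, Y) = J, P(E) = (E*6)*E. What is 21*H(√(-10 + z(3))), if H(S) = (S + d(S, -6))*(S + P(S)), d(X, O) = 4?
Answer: -5250 - 1176*I*√10 ≈ -5250.0 - 3718.8*I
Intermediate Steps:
P(E) = 6*E² (P(E) = (6*E)*E = 6*E²)
z(N) = 0 (z(N) = -¼*0 = 0)
H(S) = (4 + S)*(S + 6*S²) (H(S) = (S + 4)*(S + 6*S²) = (4 + S)*(S + 6*S²))
21*H(√(-10 + z(3))) = 21*(√(-10 + 0)*(4 + 6*(√(-10 + 0))² + 25*√(-10 + 0))) = 21*(√(-10)*(4 + 6*(√(-10))² + 25*√(-10))) = 21*((I*√10)*(4 + 6*(I*√10)² + 25*(I*√10))) = 21*((I*√10)*(4 + 6*(-10) + 25*I*√10)) = 21*((I*√10)*(4 - 60 + 25*I*√10)) = 21*((I*√10)*(-56 + 25*I*√10)) = 21*(I*√10*(-56 + 25*I*√10)) = 21*I*√10*(-56 + 25*I*√10)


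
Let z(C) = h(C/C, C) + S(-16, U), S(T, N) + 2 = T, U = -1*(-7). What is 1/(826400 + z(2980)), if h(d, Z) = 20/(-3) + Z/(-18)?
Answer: 9/7435888 ≈ 1.2103e-6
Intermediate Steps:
U = 7
h(d, Z) = -20/3 - Z/18 (h(d, Z) = 20*(-⅓) + Z*(-1/18) = -20/3 - Z/18)
S(T, N) = -2 + T
z(C) = -74/3 - C/18 (z(C) = (-20/3 - C/18) + (-2 - 16) = (-20/3 - C/18) - 18 = -74/3 - C/18)
1/(826400 + z(2980)) = 1/(826400 + (-74/3 - 1/18*2980)) = 1/(826400 + (-74/3 - 1490/9)) = 1/(826400 - 1712/9) = 1/(7435888/9) = 9/7435888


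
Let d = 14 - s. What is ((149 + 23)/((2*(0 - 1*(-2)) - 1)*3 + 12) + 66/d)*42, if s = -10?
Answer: 919/2 ≈ 459.50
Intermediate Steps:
d = 24 (d = 14 - 1*(-10) = 14 + 10 = 24)
((149 + 23)/((2*(0 - 1*(-2)) - 1)*3 + 12) + 66/d)*42 = ((149 + 23)/((2*(0 - 1*(-2)) - 1)*3 + 12) + 66/24)*42 = (172/((2*(0 + 2) - 1)*3 + 12) + 66*(1/24))*42 = (172/((2*2 - 1)*3 + 12) + 11/4)*42 = (172/((4 - 1)*3 + 12) + 11/4)*42 = (172/(3*3 + 12) + 11/4)*42 = (172/(9 + 12) + 11/4)*42 = (172/21 + 11/4)*42 = (919/84)*42 = 919/2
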